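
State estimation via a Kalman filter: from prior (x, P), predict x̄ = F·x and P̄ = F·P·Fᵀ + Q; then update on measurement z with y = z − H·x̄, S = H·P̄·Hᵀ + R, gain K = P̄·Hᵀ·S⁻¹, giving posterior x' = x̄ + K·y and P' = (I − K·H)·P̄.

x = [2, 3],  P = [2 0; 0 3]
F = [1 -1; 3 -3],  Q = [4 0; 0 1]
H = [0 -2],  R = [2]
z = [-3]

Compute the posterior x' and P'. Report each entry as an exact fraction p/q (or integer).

x' = [14/31, 45/31]
P' = [129/31 5/31; 5/31 46/93]

x̄ = F·x = [-1, -3]
P̄ = F·P·Fᵀ + Q = [9 15; 15 46]
y = z − H·x̄ = [-9]
S = H·P̄·Hᵀ + R = [186]
K = P̄·Hᵀ·S⁻¹ = [-5/31; -46/93]
x' = x̄ + K·y = [14/31, 45/31]
P' = (I − K·H)·P̄ = [129/31 5/31; 5/31 46/93]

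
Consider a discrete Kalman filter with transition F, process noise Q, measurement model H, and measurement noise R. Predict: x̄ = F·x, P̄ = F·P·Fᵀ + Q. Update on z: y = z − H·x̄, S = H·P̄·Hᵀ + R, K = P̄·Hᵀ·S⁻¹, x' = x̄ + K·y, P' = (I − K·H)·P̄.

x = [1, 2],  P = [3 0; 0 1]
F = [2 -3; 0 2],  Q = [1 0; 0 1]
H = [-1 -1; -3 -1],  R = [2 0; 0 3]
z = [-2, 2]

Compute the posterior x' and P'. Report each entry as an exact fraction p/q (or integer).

x̄ = F·x = [-4, 4]
P̄ = F·P·Fᵀ + Q = [22 -6; -6 5]
y = z − H·x̄ = [-2, -6]
S = H·P̄·Hᵀ + R = [17 47; 47 170]
K = P̄·Hᵀ·S⁻¹ = [100/681 -268/681; -147/227 58/227]
x' = x̄ + K·y = [-1316/681, 854/227]
P' = (I − K·H)·P̄ = [502/681 -234/227; -234/227 528/227]

x' = [-1316/681, 854/227]
P' = [502/681 -234/227; -234/227 528/227]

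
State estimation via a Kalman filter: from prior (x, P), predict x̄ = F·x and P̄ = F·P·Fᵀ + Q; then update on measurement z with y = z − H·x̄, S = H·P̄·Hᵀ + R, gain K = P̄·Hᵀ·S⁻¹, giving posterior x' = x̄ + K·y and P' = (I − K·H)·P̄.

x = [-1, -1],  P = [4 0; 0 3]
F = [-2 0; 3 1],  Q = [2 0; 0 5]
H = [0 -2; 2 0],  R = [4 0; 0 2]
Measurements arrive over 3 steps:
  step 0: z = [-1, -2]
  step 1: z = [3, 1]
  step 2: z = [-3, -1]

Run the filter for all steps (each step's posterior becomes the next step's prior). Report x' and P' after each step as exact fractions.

step 0: x̄ = F·x = [2, -4]
step 0: P̄ = F·P·Fᵀ + Q = [18 -24; -24 44]
step 0: y = z − H·x̄ = [-9, -6]
step 0: S = H·P̄·Hᵀ + R = [180 96; 96 74]
step 0: K = P̄·Hᵀ·S⁻¹ = [4/171 26/57; -238/513 -8/171]
step 0: x' = x̄ + K·y = [-18/19, 26/57]
step 0: P' = (I − K·H)·P̄ = [26/57 -8/171; -8/171 476/513]
step 1: x̄ = F·x = [36/19, -136/57]
step 1: P̄ = F·P·Fᵀ + Q = [218/57 -452/171; -452/171 5003/513]
step 1: y = z − H·x̄ = [-101/57, -53/19]
step 1: S = H·P̄·Hᵀ + R = [22064/513 1808/171; 1808/171 986/57]
step 1: K = P̄·Hᵀ·S⁻¹ = [339/20270 4378/10135; -36103/81080 -339/10135]
step 1: x' = x̄ + K·y = [13381/20270, -121917/81080]
step 1: P' = (I − K·H)·P̄ = [4378/10135 -339/10135; -339/10135 36103/40540]
step 2: x̄ = F·x = [-13381/10135, 7731/16216]
step 2: P̄ = F·P·Fᵀ + Q = [37782/10135 -5118/2027; -5118/2027 77655/8108]
step 2: y = z − H·x̄ = [-16593/8108, 16627/10135]
step 2: S = H·P̄·Hᵀ + R = [85763/2027 20472/2027; 20472/2027 171398/10135]
step 2: K = P̄·Hᵀ·S⁻¹ = [51180/3109051 1340118/3109051; -2766255/6218102 -102360/3109051]
step 2: x' = x̄ + K·y = [-2011012/3109051, 4144884/3109051]
step 2: P' = (I − K·H)·P̄ = [1340118/3109051 -102360/3109051; -102360/3109051 2766255/3109051]

step 0: x' = [-18/19, 26/57], P' = [26/57 -8/171; -8/171 476/513]
step 1: x' = [13381/20270, -121917/81080], P' = [4378/10135 -339/10135; -339/10135 36103/40540]
step 2: x' = [-2011012/3109051, 4144884/3109051], P' = [1340118/3109051 -102360/3109051; -102360/3109051 2766255/3109051]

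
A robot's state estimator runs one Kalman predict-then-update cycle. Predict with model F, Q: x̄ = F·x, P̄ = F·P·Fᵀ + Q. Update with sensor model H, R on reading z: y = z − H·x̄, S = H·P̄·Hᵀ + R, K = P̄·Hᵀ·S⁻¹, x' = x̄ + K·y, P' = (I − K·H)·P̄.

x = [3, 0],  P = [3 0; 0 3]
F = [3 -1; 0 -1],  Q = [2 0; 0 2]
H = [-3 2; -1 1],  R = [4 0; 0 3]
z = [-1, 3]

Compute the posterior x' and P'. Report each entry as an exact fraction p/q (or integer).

x' = [1213/1103, 1684/1103]
P' = [2800/1103 3358/1103; 3358/1103 4741/1103]

x̄ = F·x = [9, 0]
P̄ = F·P·Fᵀ + Q = [32 3; 3 5]
y = z − H·x̄ = [26, 12]
S = H·P̄·Hᵀ + R = [276 91; 91 34]
K = P̄·Hᵀ·S⁻¹ = [-421/1103 186/1103; -148/1103 461/1103]
x' = x̄ + K·y = [1213/1103, 1684/1103]
P' = (I − K·H)·P̄ = [2800/1103 3358/1103; 3358/1103 4741/1103]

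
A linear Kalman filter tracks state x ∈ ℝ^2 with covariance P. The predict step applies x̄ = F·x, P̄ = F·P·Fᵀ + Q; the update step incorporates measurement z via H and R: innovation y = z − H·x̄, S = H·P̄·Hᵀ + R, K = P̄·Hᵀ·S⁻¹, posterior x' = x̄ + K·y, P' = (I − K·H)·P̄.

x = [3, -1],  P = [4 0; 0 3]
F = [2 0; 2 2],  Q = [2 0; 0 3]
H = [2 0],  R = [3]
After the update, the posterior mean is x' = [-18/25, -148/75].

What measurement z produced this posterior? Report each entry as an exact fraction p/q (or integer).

z = [-2]

x̄ = F·x = [6, 4]
P̄ = F·P·Fᵀ + Q = [18 16; 16 31]
S = H·P̄·Hᵀ + R = [75]
K = P̄·Hᵀ·S⁻¹ = [12/25; 32/75]
x' − x̄ = [-168/25, -448/75] = K·y
y = (KᵀK)⁻¹·Kᵀ·(x' − x̄) = [-14]
z = y + H·x̄ = [-14] + [12] = [-2]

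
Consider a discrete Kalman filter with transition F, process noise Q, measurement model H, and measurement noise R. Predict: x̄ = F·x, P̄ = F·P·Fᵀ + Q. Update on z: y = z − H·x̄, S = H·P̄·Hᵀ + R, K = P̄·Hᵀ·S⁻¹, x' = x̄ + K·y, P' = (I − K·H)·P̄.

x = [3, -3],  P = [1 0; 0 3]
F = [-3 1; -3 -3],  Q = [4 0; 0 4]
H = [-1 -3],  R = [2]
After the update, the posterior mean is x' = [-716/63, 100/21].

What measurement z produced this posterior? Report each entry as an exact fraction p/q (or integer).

x̄ = F·x = [-12, 0]
P̄ = F·P·Fᵀ + Q = [16 0; 0 40]
S = H·P̄·Hᵀ + R = [378]
K = P̄·Hᵀ·S⁻¹ = [-8/189; -20/63]
x' − x̄ = [40/63, 100/21] = K·y
y = (KᵀK)⁻¹·Kᵀ·(x' − x̄) = [-15]
z = y + H·x̄ = [-15] + [12] = [-3]

z = [-3]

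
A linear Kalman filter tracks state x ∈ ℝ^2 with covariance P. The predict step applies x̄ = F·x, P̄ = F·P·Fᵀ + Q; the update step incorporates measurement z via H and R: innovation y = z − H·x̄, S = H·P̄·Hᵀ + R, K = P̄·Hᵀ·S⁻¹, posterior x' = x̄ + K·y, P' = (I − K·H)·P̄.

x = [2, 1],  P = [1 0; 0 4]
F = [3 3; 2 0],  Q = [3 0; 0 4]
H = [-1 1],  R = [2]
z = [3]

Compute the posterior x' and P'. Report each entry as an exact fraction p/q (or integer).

x' = [39/23, 100/23]
P' = [222/23 180/23; 180/23 182/23]

x̄ = F·x = [9, 4]
P̄ = F·P·Fᵀ + Q = [48 6; 6 8]
y = z − H·x̄ = [8]
S = H·P̄·Hᵀ + R = [46]
K = P̄·Hᵀ·S⁻¹ = [-21/23; 1/23]
x' = x̄ + K·y = [39/23, 100/23]
P' = (I − K·H)·P̄ = [222/23 180/23; 180/23 182/23]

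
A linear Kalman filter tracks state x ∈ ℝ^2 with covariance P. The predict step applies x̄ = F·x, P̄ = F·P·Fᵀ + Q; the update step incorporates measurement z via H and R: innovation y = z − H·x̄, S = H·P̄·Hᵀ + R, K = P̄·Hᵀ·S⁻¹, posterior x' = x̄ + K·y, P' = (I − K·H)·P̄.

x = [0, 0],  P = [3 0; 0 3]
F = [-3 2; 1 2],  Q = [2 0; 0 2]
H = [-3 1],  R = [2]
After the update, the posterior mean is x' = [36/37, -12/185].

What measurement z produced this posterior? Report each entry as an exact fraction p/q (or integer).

z = [-3]

x̄ = F·x = [0, 0]
P̄ = F·P·Fᵀ + Q = [41 3; 3 17]
S = H·P̄·Hᵀ + R = [370]
K = P̄·Hᵀ·S⁻¹ = [-12/37; 4/185]
x' − x̄ = [36/37, -12/185] = K·y
y = (KᵀK)⁻¹·Kᵀ·(x' − x̄) = [-3]
z = y + H·x̄ = [-3] + [0] = [-3]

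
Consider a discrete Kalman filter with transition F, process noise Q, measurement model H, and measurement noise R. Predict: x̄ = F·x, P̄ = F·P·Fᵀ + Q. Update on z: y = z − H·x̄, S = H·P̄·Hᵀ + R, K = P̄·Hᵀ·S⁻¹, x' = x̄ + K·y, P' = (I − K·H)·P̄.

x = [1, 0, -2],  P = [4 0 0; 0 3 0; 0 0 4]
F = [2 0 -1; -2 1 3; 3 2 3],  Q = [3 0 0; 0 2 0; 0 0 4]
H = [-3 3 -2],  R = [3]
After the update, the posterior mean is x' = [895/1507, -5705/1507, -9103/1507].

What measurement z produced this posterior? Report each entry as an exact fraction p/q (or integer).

z = [-1]

x̄ = F·x = [4, -8, -3]
P̄ = F·P·Fᵀ + Q = [23 -28 12; -28 57 18; 12 18 88]
S = H·P̄·Hᵀ + R = [1507]
K = P̄·Hᵀ·S⁻¹ = [-177/1507; 219/1507; -158/1507]
x' − x̄ = [-5133/1507, 6351/1507, -4582/1507] = K·y
y = (KᵀK)⁻¹·Kᵀ·(x' − x̄) = [29]
z = y + H·x̄ = [29] + [-30] = [-1]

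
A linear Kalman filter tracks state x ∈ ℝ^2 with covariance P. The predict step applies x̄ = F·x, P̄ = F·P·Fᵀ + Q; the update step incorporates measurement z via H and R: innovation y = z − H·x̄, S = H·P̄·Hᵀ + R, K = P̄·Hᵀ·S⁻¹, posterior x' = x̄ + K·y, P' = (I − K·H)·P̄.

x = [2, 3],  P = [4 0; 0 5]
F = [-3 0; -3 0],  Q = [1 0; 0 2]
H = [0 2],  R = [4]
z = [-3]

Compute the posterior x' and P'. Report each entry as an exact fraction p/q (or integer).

x̄ = F·x = [-6, -6]
P̄ = F·P·Fᵀ + Q = [37 36; 36 38]
y = z − H·x̄ = [9]
S = H·P̄·Hᵀ + R = [156]
K = P̄·Hᵀ·S⁻¹ = [6/13; 19/39]
x' = x̄ + K·y = [-24/13, -21/13]
P' = (I − K·H)·P̄ = [49/13 12/13; 12/13 38/39]

x' = [-24/13, -21/13]
P' = [49/13 12/13; 12/13 38/39]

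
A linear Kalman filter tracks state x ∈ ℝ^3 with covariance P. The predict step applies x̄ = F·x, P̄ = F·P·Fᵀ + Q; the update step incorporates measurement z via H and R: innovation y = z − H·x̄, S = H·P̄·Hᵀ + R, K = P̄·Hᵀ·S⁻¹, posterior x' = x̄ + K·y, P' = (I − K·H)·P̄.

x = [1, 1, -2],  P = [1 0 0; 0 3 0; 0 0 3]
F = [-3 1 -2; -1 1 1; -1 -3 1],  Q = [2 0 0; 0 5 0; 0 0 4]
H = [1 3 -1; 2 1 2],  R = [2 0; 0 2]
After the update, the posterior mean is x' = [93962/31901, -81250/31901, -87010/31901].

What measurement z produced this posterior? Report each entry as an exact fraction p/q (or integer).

z = [-2, -2]

x̄ = F·x = [2, -2, -6]
P̄ = F·P·Fᵀ + Q = [26 0 -12; 0 12 -5; -12 -5 35]
S = H·P̄·Hᵀ + R = [225 -7; -7 142]
K = P̄·Hᵀ·S⁻¹ = [5592/31901 6566/31901; 5836/31901 737/31901; -8517/31901 8791/31901]
x' − x̄ = [30160/31901, -17448/31901, 104396/31901] = K·y
y = (KᵀK)⁻¹·Kᵀ·(x' − x̄) = [-4, 8]
z = y + H·x̄ = [-4, 8] + [2, -10] = [-2, -2]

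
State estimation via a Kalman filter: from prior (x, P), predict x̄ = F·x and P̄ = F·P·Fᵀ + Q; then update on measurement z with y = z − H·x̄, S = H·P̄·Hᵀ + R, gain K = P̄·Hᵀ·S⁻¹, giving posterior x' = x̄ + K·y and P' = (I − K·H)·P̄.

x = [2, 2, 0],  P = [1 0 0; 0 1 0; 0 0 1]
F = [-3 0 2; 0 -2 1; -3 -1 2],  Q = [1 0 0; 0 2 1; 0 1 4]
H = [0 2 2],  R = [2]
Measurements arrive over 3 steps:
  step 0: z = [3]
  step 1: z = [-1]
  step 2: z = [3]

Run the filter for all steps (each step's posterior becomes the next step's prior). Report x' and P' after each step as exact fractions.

step 0: x̄ = F·x = [-6, -4, -8]
step 0: P̄ = F·P·Fᵀ + Q = [14 2 13; 2 7 5; 13 5 18]
step 0: y = z − H·x̄ = [27]
step 0: S = H·P̄·Hᵀ + R = [142]
step 0: K = P̄·Hᵀ·S⁻¹ = [15/71; 12/71; 23/71]
step 0: x' = x̄ + K·y = [-21/71, 40/71, 53/71]
step 0: P' = (I − K·H)·P̄ = [544/71 -218/71 233/71; -218/71 209/71 -197/71; 233/71 -197/71 220/71]
step 1: x̄ = F·x = [169/71, -27/71, 129/71]
step 1: P̄ = F·P·Fᵀ + Q = [3051/71 -779/71 2720/71; -779/71 1986/71 -93/71; 2720/71 -93/71 2953/71]
step 1: y = z − H·x̄ = [-275/71]
step 1: S = H·P̄·Hᵀ + R = [19154/71]
step 1: K = P̄·Hᵀ·S⁻¹ = [1941/9577; 1893/9577; 2860/9577]
step 1: x' = x̄ + K·y = [15278/9577, -10974/9577, 6323/9577]
step 1: P' = (I − K·H)·P̄ = [305415/9577 -208579/9577 210520/9577; -208579/9577 166944/9577 -165051/9577; 210520/9577 -165051/9577 167911/9577]
step 2: x̄ = F·x = [-33188/9577, 28271/9577, -22214/9577]
step 2: P̄ = F·P·Fᵀ + Q = [903716/9577 -887008/9577 598504/9577; -887008/9577 1515045/9577 -378492/9577; 598504/9577 -378492/9577 508121/9577]
step 2: y = z − H·x̄ = [16617/9577]
step 2: S = H·P̄·Hᵀ + R = [5083882/9577]
step 2: K = P̄·Hᵀ·S⁻¹ = [-288504/2541941; 1136553/2541941; 129629/2541941]
step 2: x' = x̄ + K·y = [-9309388/2541941, 9475756/2541941, -5671153/2541941]
step 2: P' = (I − K·H)·P̄ = [222483412/2541941 -166954352/2541941 166665848/2541941; -166954352/2541941 132363951/2541941 -131227398/2541941; 166665848/2541941 -131227398/2541941 131357027/2541941]

step 0: x' = [-21/71, 40/71, 53/71], P' = [544/71 -218/71 233/71; -218/71 209/71 -197/71; 233/71 -197/71 220/71]
step 1: x' = [15278/9577, -10974/9577, 6323/9577], P' = [305415/9577 -208579/9577 210520/9577; -208579/9577 166944/9577 -165051/9577; 210520/9577 -165051/9577 167911/9577]
step 2: x' = [-9309388/2541941, 9475756/2541941, -5671153/2541941], P' = [222483412/2541941 -166954352/2541941 166665848/2541941; -166954352/2541941 132363951/2541941 -131227398/2541941; 166665848/2541941 -131227398/2541941 131357027/2541941]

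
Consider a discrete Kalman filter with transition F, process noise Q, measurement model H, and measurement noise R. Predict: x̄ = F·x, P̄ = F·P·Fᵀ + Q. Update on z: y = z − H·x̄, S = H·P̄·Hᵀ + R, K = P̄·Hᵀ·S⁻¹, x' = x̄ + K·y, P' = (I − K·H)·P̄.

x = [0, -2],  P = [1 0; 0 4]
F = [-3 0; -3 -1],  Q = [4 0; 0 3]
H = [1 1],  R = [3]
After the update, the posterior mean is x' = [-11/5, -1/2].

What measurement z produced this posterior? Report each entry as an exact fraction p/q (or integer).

z = [-3]

x̄ = F·x = [0, 2]
P̄ = F·P·Fᵀ + Q = [13 9; 9 16]
S = H·P̄·Hᵀ + R = [50]
K = P̄·Hᵀ·S⁻¹ = [11/25; 1/2]
x' − x̄ = [-11/5, -5/2] = K·y
y = (KᵀK)⁻¹·Kᵀ·(x' − x̄) = [-5]
z = y + H·x̄ = [-5] + [2] = [-3]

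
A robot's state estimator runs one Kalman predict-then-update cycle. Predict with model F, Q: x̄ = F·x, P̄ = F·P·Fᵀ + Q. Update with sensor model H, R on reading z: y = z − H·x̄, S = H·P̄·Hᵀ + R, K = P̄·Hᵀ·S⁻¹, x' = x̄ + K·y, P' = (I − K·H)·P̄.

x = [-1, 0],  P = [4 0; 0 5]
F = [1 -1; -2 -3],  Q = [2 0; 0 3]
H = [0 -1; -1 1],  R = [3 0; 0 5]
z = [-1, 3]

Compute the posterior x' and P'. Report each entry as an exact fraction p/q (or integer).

x̄ = F·x = [-1, 2]
P̄ = F·P·Fᵀ + Q = [11 7; 7 64]
y = z − H·x̄ = [1, 0]
S = H·P̄·Hᵀ + R = [67 -57; -57 66]
K = P̄·Hᵀ·S⁻¹ = [-10/17 -29/51; -325/391 57/391]
x' = x̄ + K·y = [-27/17, 457/391]
P' = (I − K·H)·P̄ = [235/51 30/17; 30/17 975/391]

x' = [-27/17, 457/391]
P' = [235/51 30/17; 30/17 975/391]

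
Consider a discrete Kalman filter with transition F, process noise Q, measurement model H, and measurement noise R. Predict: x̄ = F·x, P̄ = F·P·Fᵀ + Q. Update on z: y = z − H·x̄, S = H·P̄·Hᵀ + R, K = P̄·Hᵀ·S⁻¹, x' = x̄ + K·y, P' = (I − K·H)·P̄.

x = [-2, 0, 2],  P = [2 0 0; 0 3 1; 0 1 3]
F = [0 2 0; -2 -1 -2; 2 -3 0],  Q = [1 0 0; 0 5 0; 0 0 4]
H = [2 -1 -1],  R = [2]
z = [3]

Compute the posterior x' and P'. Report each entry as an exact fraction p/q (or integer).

x̄ = F·x = [0, 0, -4]
P̄ = F·P·Fᵀ + Q = [13 -10 -18; -10 32 7; -18 7 39]
y = z − H·x̄ = [-1]
S = H·P̄·Hᵀ + R = [251]
K = P̄·Hᵀ·S⁻¹ = [54/251; -59/251; -82/251]
x' = x̄ + K·y = [-54/251, 59/251, -922/251]
P' = (I − K·H)·P̄ = [347/251 676/251 -90/251; 676/251 4551/251 -3081/251; -90/251 -3081/251 3065/251]

x' = [-54/251, 59/251, -922/251]
P' = [347/251 676/251 -90/251; 676/251 4551/251 -3081/251; -90/251 -3081/251 3065/251]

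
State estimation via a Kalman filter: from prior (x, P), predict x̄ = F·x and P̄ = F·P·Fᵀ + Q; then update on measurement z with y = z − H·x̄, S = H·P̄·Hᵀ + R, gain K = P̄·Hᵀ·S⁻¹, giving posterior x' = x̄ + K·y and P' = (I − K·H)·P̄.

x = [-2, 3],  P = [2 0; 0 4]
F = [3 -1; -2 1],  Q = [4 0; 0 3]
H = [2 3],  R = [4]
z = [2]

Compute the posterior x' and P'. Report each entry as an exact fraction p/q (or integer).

x' = [-463/51, 344/51]
P' = [1310/51 -868/51; -868/51 596/51]

x̄ = F·x = [-9, 7]
P̄ = F·P·Fᵀ + Q = [26 -16; -16 15]
y = z − H·x̄ = [-1]
S = H·P̄·Hᵀ + R = [51]
K = P̄·Hᵀ·S⁻¹ = [4/51; 13/51]
x' = x̄ + K·y = [-463/51, 344/51]
P' = (I − K·H)·P̄ = [1310/51 -868/51; -868/51 596/51]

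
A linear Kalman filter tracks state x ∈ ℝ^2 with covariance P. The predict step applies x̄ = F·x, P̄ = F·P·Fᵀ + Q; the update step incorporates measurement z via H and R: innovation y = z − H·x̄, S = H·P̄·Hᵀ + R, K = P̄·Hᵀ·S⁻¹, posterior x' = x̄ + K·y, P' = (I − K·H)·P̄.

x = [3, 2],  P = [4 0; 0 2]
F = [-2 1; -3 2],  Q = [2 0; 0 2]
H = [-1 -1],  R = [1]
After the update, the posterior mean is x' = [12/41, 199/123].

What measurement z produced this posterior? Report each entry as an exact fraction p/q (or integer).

x̄ = F·x = [-4, -5]
P̄ = F·P·Fᵀ + Q = [20 28; 28 46]
S = H·P̄·Hᵀ + R = [123]
K = P̄·Hᵀ·S⁻¹ = [-16/41; -74/123]
x' − x̄ = [176/41, 814/123] = K·y
y = (KᵀK)⁻¹·Kᵀ·(x' − x̄) = [-11]
z = y + H·x̄ = [-11] + [9] = [-2]

z = [-2]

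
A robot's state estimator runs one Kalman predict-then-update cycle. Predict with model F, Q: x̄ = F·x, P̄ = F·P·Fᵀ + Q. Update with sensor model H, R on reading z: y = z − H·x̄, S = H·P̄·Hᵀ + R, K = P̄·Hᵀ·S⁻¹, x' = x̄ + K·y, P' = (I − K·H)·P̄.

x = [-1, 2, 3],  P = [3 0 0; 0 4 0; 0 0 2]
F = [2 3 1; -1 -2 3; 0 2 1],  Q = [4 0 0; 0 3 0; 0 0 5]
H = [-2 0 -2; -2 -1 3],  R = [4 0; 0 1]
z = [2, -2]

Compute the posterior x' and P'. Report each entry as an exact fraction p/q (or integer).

x̄ = F·x = [7, 6, 7]
P̄ = F·P·Fᵀ + Q = [54 -24 26; -24 40 -10; 26 -10 23]
y = z − H·x̄ = [30, -3]
S = H·P̄·Hᵀ + R = [520 -42; -42 116]
K = P̄·Hᵀ·S⁻¹ = [-4703/14639 -2460/14639; 1741/14639 -2146/14639; -5117/29278 2481/14639]
x' = x̄ + K·y = [-31237/14639, 146502/14639, 18275/14639]
P' = (I − K·H)·P̄ = [23266/14639 -85652/14639 -13860/14639; -85652/14639 419960/14639 82170/14639; -13860/14639 82170/14639 18977/14639]

x' = [-31237/14639, 146502/14639, 18275/14639]
P' = [23266/14639 -85652/14639 -13860/14639; -85652/14639 419960/14639 82170/14639; -13860/14639 82170/14639 18977/14639]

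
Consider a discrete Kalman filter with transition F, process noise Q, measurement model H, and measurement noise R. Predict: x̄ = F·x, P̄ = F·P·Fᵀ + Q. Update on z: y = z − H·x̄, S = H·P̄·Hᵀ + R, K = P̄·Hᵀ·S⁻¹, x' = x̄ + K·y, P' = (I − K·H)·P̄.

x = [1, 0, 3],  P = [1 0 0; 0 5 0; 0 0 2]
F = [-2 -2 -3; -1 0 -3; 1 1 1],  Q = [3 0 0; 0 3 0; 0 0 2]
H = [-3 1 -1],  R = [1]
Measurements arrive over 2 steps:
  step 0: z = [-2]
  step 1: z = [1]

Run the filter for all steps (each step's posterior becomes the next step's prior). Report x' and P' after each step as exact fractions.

step 0: x̄ = F·x = [-11, -10, 4]
step 0: P̄ = F·P·Fᵀ + Q = [45 20 -18; 20 22 -7; -18 -7 10]
step 0: y = z − H·x̄ = [-21]
step 0: S = H·P̄·Hᵀ + R = [224]
step 0: K = P̄·Hᵀ·S⁻¹ = [-97/224; -31/224; 37/224]
step 0: x' = x̄ + K·y = [-61/32, -227/32, 17/32]
step 0: P' = (I − K·H)·P̄ = [671/224 1473/224 -443/224; 1473/224 3967/224 -421/224; -443/224 -421/224 871/224]
step 1: x̄ = F·x = [525/32, 5/16, -271/32]
step 1: P̄ = F·P·Fᵀ + Q = [28479/224 401/16 -1923/32; 401/16 233/8 -123/16; -1923/32 -123/16 1025/32]
step 1: y = z − H·x̄ = [663/16]
step 1: S = H·P̄·Hᵀ + R = [39807/56]
step 1: K = P̄·Hᵀ·S⁻¹ = [-33181/79614; -2149/39807; 15743/79614]
step 1: x' = x̄ + K·y = [-45847/53076, -51073/26538, -14587/53076]
step 1: P' = (I − K·H)·P̄ = [583657/159228 722005/79614 -240599/159228; 722005/79614 1076911/39807 -7895/79614; -240599/159228 -7895/79614 674521/159228]

step 0: x' = [-61/32, -227/32, 17/32], P' = [671/224 1473/224 -443/224; 1473/224 3967/224 -421/224; -443/224 -421/224 871/224]
step 1: x' = [-45847/53076, -51073/26538, -14587/53076], P' = [583657/159228 722005/79614 -240599/159228; 722005/79614 1076911/39807 -7895/79614; -240599/159228 -7895/79614 674521/159228]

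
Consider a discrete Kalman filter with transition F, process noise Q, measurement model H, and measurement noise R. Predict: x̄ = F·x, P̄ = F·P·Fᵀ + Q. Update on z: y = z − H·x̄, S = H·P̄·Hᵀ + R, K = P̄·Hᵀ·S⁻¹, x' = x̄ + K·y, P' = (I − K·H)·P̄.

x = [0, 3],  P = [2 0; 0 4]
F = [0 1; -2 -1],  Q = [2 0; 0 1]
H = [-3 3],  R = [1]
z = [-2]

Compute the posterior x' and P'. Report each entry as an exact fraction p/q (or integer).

x̄ = F·x = [3, -3]
P̄ = F·P·Fᵀ + Q = [6 -4; -4 13]
y = z − H·x̄ = [16]
S = H·P̄·Hᵀ + R = [244]
K = P̄·Hᵀ·S⁻¹ = [-15/122; 51/244]
x' = x̄ + K·y = [63/61, 21/61]
P' = (I − K·H)·P̄ = [141/61 277/122; 277/122 571/244]

x' = [63/61, 21/61]
P' = [141/61 277/122; 277/122 571/244]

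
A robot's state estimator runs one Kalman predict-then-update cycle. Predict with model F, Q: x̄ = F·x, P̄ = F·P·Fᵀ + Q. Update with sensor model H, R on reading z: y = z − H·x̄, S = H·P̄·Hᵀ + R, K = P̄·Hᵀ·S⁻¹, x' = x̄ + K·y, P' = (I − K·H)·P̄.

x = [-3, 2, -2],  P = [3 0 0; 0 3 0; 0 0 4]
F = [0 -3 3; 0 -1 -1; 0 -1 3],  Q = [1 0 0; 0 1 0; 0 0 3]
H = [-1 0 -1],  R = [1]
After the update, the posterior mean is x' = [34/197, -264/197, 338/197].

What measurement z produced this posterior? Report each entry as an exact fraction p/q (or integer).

x̄ = F·x = [-12, 0, -8]
P̄ = F·P·Fᵀ + Q = [64 -3 45; -3 8 -9; 45 -9 42]
S = H·P̄·Hᵀ + R = [197]
K = P̄·Hᵀ·S⁻¹ = [-109/197; 12/197; -87/197]
x' − x̄ = [2398/197, -264/197, 1914/197] = K·y
y = (KᵀK)⁻¹·Kᵀ·(x' − x̄) = [-22]
z = y + H·x̄ = [-22] + [20] = [-2]

z = [-2]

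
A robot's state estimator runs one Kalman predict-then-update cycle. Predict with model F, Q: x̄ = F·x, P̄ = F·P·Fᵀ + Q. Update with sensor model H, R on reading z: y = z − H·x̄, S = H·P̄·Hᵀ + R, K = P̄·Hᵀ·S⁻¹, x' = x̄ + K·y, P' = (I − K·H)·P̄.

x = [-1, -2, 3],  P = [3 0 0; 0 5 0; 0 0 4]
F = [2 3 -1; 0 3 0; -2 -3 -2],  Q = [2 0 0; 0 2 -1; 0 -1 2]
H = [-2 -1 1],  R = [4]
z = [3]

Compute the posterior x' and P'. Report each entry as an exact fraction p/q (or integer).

x̄ = F·x = [-11, -6, 2]
P̄ = F·P·Fᵀ + Q = [63 45 -49; 45 47 -46; -49 -46 75]
y = z − H·x̄ = [-27]
S = H·P̄·Hᵀ + R = [846]
K = P̄·Hᵀ·S⁻¹ = [-110/423; -61/282; 73/282]
x' = x̄ + K·y = [-187/47, -15/94, -469/94]
P' = (I − K·H)·P̄ = [2449/423 -365/141 1121/141; -365/141 697/94 129/94; 1121/141 129/94 1721/94]

x' = [-187/47, -15/94, -469/94]
P' = [2449/423 -365/141 1121/141; -365/141 697/94 129/94; 1121/141 129/94 1721/94]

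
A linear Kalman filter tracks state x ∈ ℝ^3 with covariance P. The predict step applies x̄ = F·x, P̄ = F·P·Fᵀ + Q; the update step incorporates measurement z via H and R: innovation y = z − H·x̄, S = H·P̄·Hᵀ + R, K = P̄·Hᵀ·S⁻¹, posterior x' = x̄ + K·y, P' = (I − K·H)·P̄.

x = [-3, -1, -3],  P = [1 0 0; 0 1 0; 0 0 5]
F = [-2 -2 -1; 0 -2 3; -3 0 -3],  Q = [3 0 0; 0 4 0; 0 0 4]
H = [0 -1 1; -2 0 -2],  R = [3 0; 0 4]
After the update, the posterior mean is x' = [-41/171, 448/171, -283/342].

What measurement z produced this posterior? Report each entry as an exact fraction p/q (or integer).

z = [-3, 3]

x̄ = F·x = [11, -7, 18]
P̄ = F·P·Fᵀ + Q = [16 -11 21; -11 53 -45; 21 -45 58]
S = H·P̄·Hᵀ + R = [204 -270; -270 468]
K = P̄·Hᵀ·S⁻¹ = [-139/627 -538/1881; -434/627 -301/1881; 14/57 -67/342]
x' − x̄ = [-1922/171, 1645/171, -6439/342] = K·y
y = (KᵀK)⁻¹·Kᵀ·(x' − x̄) = [-28, 61]
z = y + H·x̄ = [-28, 61] + [25, -58] = [-3, 3]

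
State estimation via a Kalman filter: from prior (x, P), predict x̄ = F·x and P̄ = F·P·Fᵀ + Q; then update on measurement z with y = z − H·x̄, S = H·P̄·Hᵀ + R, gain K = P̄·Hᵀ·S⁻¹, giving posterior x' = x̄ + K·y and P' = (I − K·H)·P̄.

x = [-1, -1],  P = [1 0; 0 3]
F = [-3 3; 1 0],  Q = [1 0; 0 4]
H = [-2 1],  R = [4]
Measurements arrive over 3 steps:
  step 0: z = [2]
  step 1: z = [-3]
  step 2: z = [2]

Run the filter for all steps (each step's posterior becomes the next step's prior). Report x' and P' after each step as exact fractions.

step 0: x̄ = F·x = [0, -1]
step 0: P̄ = F·P·Fᵀ + Q = [37 -3; -3 5]
step 0: y = z − H·x̄ = [3]
step 0: S = H·P̄·Hᵀ + R = [169]
step 0: K = P̄·Hᵀ·S⁻¹ = [-77/169; 11/169]
step 0: x' = x̄ + K·y = [-231/169, -136/169]
step 0: P' = (I − K·H)·P̄ = [324/169 340/169; 340/169 724/169]
step 1: x̄ = F·x = [285/169, -231/169]
step 1: P̄ = F·P·Fᵀ + Q = [3481/169 48/169; 48/169 1000/169]
step 1: y = z − H·x̄ = [294/169]
step 1: S = H·P̄·Hᵀ + R = [15408/169]
step 1: K = P̄·Hᵀ·S⁻¹ = [-3457/7704; 113/1926]
step 1: x' = x̄ + K·y = [1163/1284, -406/321]
step 1: P' = (I − K·H)·P̄ = [8627/3852 2585/963; 2585/963 5396/963]
step 2: x̄ = F·x = [-2787/428, 1163/1284]
step 2: P̄ = F·P·Fᵀ + Q = [9959/428 571/428; 571/428 24035/3852]
step 2: y = z − H·x̄ = [-15317/1284]
step 2: S = H·P̄·Hᵀ + R = [377411/3852]
step 2: K = P̄·Hᵀ·S⁻¹ = [-174123/377411; 13757/377411]
step 2: x' = x̄ + K·y = [-380445/377411, 177736/377411]
step 2: P' = (I − K·H)·P̄ = [910931/377411 1125370/377411; 1125370/377411 2305768/377411]

step 0: x' = [-231/169, -136/169], P' = [324/169 340/169; 340/169 724/169]
step 1: x' = [1163/1284, -406/321], P' = [8627/3852 2585/963; 2585/963 5396/963]
step 2: x' = [-380445/377411, 177736/377411], P' = [910931/377411 1125370/377411; 1125370/377411 2305768/377411]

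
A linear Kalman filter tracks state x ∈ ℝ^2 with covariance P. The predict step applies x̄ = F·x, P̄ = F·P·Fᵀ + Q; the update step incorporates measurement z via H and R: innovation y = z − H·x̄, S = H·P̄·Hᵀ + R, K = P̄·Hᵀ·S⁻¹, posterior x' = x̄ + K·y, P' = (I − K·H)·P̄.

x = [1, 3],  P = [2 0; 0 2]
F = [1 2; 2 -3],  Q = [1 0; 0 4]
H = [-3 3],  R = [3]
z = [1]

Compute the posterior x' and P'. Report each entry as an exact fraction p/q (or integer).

x̄ = F·x = [7, -7]
P̄ = F·P·Fᵀ + Q = [11 -8; -8 30]
y = z − H·x̄ = [43]
S = H·P̄·Hᵀ + R = [516]
K = P̄·Hᵀ·S⁻¹ = [-19/172; 19/86]
x' = x̄ + K·y = [9/4, 5/2]
P' = (I − K·H)·P̄ = [809/172 395/86; 395/86 207/43]

x' = [9/4, 5/2]
P' = [809/172 395/86; 395/86 207/43]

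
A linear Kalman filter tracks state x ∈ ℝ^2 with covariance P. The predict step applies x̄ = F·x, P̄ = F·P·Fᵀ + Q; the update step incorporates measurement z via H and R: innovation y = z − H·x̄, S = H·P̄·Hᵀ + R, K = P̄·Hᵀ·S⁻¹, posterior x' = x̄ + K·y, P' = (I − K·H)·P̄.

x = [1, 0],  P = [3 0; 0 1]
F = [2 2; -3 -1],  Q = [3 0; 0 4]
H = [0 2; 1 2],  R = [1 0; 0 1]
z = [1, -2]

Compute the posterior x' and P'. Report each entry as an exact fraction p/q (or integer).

x' = [-1213/514, 91/257]
P' = [1683/1028 -109/257; -109/257 60/257]

x̄ = F·x = [2, -3]
P̄ = F·P·Fᵀ + Q = [19 -20; -20 32]
y = z − H·x̄ = [7, 2]
S = H·P̄·Hᵀ + R = [129 88; 88 68]
K = P̄·Hᵀ·S⁻¹ = [-218/257 811/1028; 120/257 11/257]
x' = x̄ + K·y = [-1213/514, 91/257]
P' = (I − K·H)·P̄ = [1683/1028 -109/257; -109/257 60/257]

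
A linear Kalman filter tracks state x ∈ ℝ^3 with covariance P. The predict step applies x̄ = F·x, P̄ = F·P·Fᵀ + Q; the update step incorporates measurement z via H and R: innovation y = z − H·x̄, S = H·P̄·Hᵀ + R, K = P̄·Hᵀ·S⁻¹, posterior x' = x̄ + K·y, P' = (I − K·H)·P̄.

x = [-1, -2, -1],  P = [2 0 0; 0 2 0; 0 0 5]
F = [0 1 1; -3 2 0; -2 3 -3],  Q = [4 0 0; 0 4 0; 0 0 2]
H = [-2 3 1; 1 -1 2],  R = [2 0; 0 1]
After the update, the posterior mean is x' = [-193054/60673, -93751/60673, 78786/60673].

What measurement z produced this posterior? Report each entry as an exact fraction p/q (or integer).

z = [3, 1]

x̄ = F·x = [-3, -1, -1]
P̄ = F·P·Fᵀ + Q = [11 4 -9; 4 30 24; -9 24 73]
S = H·P̄·Hᵀ + R = [521 201; 201 194]
K = P̄·Hᵀ·S⁻¹ = [-1475/60673 -1912/60673; 16142/60673 -9844/60673; 8909/60673 26110/60673]
x' − x̄ = [-11035/60673, -33078/60673, 139459/60673] = K·y
y = (KᵀK)⁻¹·Kᵀ·(x' − x̄) = [1, 5]
z = y + H·x̄ = [1, 5] + [2, -4] = [3, 1]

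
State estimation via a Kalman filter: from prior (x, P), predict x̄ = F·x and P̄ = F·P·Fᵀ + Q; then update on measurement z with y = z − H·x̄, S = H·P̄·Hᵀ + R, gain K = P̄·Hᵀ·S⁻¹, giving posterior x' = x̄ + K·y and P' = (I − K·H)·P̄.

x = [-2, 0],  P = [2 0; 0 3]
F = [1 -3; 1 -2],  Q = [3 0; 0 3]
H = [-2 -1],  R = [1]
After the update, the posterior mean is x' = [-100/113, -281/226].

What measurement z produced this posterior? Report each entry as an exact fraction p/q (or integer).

z = [3]

x̄ = F·x = [-2, -2]
P̄ = F·P·Fᵀ + Q = [32 20; 20 17]
S = H·P̄·Hᵀ + R = [226]
K = P̄·Hᵀ·S⁻¹ = [-42/113; -57/226]
x' − x̄ = [126/113, 171/226] = K·y
y = (KᵀK)⁻¹·Kᵀ·(x' − x̄) = [-3]
z = y + H·x̄ = [-3] + [6] = [3]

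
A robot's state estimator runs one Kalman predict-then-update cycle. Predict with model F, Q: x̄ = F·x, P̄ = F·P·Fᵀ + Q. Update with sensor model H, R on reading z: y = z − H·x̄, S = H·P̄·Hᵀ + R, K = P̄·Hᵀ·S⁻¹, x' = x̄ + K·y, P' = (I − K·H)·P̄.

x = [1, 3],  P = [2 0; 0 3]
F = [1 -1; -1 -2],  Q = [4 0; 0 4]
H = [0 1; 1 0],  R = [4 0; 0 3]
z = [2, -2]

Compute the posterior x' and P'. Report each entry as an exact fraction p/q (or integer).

x̄ = F·x = [-2, -7]
P̄ = F·P·Fᵀ + Q = [9 4; 4 18]
y = z − H·x̄ = [9, 0]
S = H·P̄·Hᵀ + R = [22 4; 4 12]
K = P̄·Hᵀ·S⁻¹ = [3/62 91/124; 25/31 2/31]
x' = x̄ + K·y = [-97/62, 8/31]
P' = (I − K·H)·P̄ = [273/124 6/31; 6/31 100/31]

x' = [-97/62, 8/31]
P' = [273/124 6/31; 6/31 100/31]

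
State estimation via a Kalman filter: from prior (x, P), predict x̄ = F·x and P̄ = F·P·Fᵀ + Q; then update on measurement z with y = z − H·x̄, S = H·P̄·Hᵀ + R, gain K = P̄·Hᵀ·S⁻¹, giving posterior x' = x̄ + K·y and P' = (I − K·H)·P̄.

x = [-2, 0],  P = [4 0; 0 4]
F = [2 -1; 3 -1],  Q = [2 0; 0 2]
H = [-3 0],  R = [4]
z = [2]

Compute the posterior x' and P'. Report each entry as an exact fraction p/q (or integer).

x' = [-74/101, -186/101]
P' = [44/101 56/101; 56/101 714/101]

x̄ = F·x = [-4, -6]
P̄ = F·P·Fᵀ + Q = [22 28; 28 42]
y = z − H·x̄ = [-10]
S = H·P̄·Hᵀ + R = [202]
K = P̄·Hᵀ·S⁻¹ = [-33/101; -42/101]
x' = x̄ + K·y = [-74/101, -186/101]
P' = (I − K·H)·P̄ = [44/101 56/101; 56/101 714/101]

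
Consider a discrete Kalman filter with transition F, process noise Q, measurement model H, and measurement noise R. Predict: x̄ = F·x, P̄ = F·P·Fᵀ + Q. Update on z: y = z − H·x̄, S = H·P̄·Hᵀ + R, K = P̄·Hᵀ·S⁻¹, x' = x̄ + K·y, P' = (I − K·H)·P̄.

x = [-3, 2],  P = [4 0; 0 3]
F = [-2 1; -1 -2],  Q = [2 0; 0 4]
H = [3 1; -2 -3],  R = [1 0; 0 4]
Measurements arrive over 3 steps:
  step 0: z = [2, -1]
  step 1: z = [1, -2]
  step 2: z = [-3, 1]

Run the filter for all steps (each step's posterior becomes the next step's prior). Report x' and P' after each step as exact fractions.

step 0: x̄ = F·x = [8, -1]
step 0: P̄ = F·P·Fᵀ + Q = [21 2; 2 20]
step 0: y = z − H·x̄ = [-21, 12]
step 0: S = H·P̄·Hᵀ + R = [222 -208; -208 292]
step 0: K = P̄·Hᵀ·S⁻¹ = [2249/5390 358/2695; -13/49 -20/49]
step 0: x' = x̄ + K·y = [4483/5390, -16/49]
step 0: P' = (I − K·H)·P̄ = [1373/5390 -17/49; -17/49 38/49]
step 1: x̄ = F·x = [-5363/2695, -963/5390]
step 1: P̄ = F·P·Fᵀ + Q = [13966/2695 -5612/2695; -5612/2695 32173/5390]
step 1: y = z − H·x̄ = [38531/5390, -35121/5390]
step 1: S = H·P̄·Hᵀ + R = [221607/5390 -140647/5390; -140647/5390 288157/5390]
step 1: K = P̄·Hᵀ·S⁻¹ = [3300722/8177371 981286/8177371; -2012952/8177371 -3084505/8177371]
step 1: x' = x̄ + K·y = [928737/8177371, 4247688/8177371]
step 1: P' = (I − K·H)·P̄ = [1975330/8177371 -2625268/8177371; -2625268/8177371 5862852/8177371]
step 2: x̄ = F·x = [2390214/8177371, -9424113/8177371]
step 2: P̄ = F·P·Fᵀ + Q = [40619986/8177371 -15650848/8177371; -15650848/8177371 47635150/8177371]
step 2: y = z − H·x̄ = [-22278642/8177371, -15314540/8177371]
step 2: S = H·P̄·Hᵀ + R = [327487307/8177371 -214466038/8177371; -214466038/8177371 436095602/8177371]
step 2: K = P̄·Hᵀ·S⁻¹ = [2382418318/5920001235 706189652/5920001235; -289060304/1184000247 -445160395/1184000247]
step 2: x' = x̄ + K·y = [-6082877326/5920001235, 256701767/1184000247]
step 2: P' = (I − K·H)·P̄ = [1424573366/5920001235 -378260356/1184000247; -378260356/1184000247 845720764/1184000247]

step 0: x' = [4483/5390, -16/49], P' = [1373/5390 -17/49; -17/49 38/49]
step 1: x' = [928737/8177371, 4247688/8177371], P' = [1975330/8177371 -2625268/8177371; -2625268/8177371 5862852/8177371]
step 2: x' = [-6082877326/5920001235, 256701767/1184000247], P' = [1424573366/5920001235 -378260356/1184000247; -378260356/1184000247 845720764/1184000247]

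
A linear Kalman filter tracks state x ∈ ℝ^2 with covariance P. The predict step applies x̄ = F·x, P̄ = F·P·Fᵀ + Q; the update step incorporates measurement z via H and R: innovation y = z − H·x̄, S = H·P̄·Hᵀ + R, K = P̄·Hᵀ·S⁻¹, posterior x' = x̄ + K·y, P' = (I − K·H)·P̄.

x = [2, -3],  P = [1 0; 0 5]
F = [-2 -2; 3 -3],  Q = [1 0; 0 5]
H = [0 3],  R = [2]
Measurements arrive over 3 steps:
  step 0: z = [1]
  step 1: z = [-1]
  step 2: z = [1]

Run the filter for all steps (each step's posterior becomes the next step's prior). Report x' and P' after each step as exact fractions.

step 0: x' = [-2102/533, 207/533], P' = [8141/533 48/533; 48/533 118/533]
step 1: x' = [-303182/343127, -121125/343127], P' = [2293601/343127 -48138/343127; -48138/343127 76132/343127]
step 2: x' = [151689298/107936849, 35318403/107936849], P' = [647031119/107936849 -13304814/107936849; -13304814/107936849 23909716/107936849]

step 0: x̄ = F·x = [2, 15]
step 0: P̄ = F·P·Fᵀ + Q = [25 24; 24 59]
step 0: y = z − H·x̄ = [-44]
step 0: S = H·P̄·Hᵀ + R = [533]
step 0: K = P̄·Hᵀ·S⁻¹ = [72/533; 177/533]
step 0: x' = x̄ + K·y = [-2102/533, 207/533]
step 0: P' = (I − K·H)·P̄ = [8141/533 48/533; 48/533 118/533]
step 1: x̄ = F·x = [3790/533, -6927/533]
step 1: P̄ = F·P·Fᵀ + Q = [33953/533 -48138/533; -48138/533 76132/533]
step 1: y = z − H·x̄ = [20248/533]
step 1: S = H·P̄·Hᵀ + R = [686254/533]
step 1: K = P̄·Hᵀ·S⁻¹ = [-72207/343127; 114198/343127]
step 1: x' = x̄ + K·y = [-303182/343127, -121125/343127]
step 1: P' = (I − K·H)·P̄ = [2293601/343127 -48138/343127; -48138/343127 76132/343127]
step 2: x̄ = F·x = [848614/343127, -546171/343127]
step 2: P̄ = F·P·Fᵀ + Q = [9436955/343127 -13304814/343127; -13304814/343127 23909716/343127]
step 2: y = z − H·x̄ = [1981640/343127]
step 2: S = H·P̄·Hᵀ + R = [215873698/343127]
step 2: K = P̄·Hᵀ·S⁻¹ = [-19957221/107936849; 35864574/107936849]
step 2: x' = x̄ + K·y = [151689298/107936849, 35318403/107936849]
step 2: P' = (I − K·H)·P̄ = [647031119/107936849 -13304814/107936849; -13304814/107936849 23909716/107936849]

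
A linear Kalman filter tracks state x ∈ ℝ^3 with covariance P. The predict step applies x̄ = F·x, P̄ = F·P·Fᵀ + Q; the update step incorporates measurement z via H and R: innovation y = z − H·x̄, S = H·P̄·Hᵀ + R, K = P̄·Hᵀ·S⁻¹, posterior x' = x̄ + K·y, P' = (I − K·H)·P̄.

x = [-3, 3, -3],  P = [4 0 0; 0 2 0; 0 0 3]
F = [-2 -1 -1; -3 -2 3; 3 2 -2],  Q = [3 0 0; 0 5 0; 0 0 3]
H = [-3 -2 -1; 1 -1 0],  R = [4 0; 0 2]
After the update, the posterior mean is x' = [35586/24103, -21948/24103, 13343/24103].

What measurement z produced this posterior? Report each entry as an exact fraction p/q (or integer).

x̄ = F·x = [6, -6, 3]
P̄ = F·P·Fᵀ + Q = [24 19 -22; 19 76 -62; -22 -62 59]
S = H·P̄·Hᵀ + R = [431 59; 59 64]
K = P̄·Hᵀ·S⁻¹ = [-5927/24103 7347/24103; -6045/24103 -15894/24103; 6024/24103 9511/24103]
x' − x̄ = [-109032/24103, 122670/24103, -58966/24103] = K·y
y = (KᵀK)⁻¹·Kᵀ·(x' − x̄) = [6, -10]
z = y + H·x̄ = [6, -10] + [-9, 12] = [-3, 2]

z = [-3, 2]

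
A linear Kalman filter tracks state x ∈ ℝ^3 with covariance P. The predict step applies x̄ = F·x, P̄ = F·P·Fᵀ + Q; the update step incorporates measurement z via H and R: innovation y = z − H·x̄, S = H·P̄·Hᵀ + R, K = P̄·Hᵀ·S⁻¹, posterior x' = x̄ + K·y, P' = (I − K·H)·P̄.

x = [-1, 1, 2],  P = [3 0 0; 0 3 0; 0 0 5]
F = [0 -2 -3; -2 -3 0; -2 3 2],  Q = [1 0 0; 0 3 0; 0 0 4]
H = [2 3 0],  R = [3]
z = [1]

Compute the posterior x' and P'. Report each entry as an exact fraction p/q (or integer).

x̄ = F·x = [-8, -1, 9]
P̄ = F·P·Fᵀ + Q = [58 18 -48; 18 42 -15; -48 -15 63]
y = z − H·x̄ = [20]
S = H·P̄·Hᵀ + R = [829]
K = P̄·Hᵀ·S⁻¹ = [170/829; 162/829; -141/829]
x' = x̄ + K·y = [-3232/829, 2411/829, 4641/829]
P' = (I − K·H)·P̄ = [19182/829 -12618/829 -15822/829; -12618/829 8574/829 10407/829; -15822/829 10407/829 32346/829]

x' = [-3232/829, 2411/829, 4641/829]
P' = [19182/829 -12618/829 -15822/829; -12618/829 8574/829 10407/829; -15822/829 10407/829 32346/829]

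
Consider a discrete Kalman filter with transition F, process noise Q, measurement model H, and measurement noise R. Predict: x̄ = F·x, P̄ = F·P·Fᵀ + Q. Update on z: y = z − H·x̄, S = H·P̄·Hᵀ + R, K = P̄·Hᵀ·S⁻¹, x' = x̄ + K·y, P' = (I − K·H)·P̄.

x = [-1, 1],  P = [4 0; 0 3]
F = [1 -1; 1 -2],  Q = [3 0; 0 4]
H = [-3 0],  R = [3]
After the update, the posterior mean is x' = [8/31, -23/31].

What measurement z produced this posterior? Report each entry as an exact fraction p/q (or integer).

x̄ = F·x = [-2, -3]
P̄ = F·P·Fᵀ + Q = [10 10; 10 20]
S = H·P̄·Hᵀ + R = [93]
K = P̄·Hᵀ·S⁻¹ = [-10/31; -10/31]
x' − x̄ = [70/31, 70/31] = K·y
y = (KᵀK)⁻¹·Kᵀ·(x' − x̄) = [-7]
z = y + H·x̄ = [-7] + [6] = [-1]

z = [-1]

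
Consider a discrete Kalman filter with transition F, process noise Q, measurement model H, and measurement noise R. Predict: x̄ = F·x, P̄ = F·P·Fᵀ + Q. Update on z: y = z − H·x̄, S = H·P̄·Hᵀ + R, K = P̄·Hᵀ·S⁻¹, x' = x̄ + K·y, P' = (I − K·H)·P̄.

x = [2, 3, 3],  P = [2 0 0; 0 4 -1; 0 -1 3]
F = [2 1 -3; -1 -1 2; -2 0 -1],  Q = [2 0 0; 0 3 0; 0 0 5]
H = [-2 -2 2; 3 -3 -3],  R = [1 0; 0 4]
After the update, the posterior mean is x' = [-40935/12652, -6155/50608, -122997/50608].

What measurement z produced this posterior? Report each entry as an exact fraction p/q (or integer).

x̄ = F·x = [-2, 1, -7]
P̄ = F·P·Fᵀ + Q = [47 -31 2; -31 25 -3; 2 -3 16]
S = H·P̄·Hᵀ + R = [113 -204; -204 1264]
K = P̄·Hᵀ·S⁻¹ = [695/6326 5013/25304; -6213/25304 -16743/101216; 9061/25304 3207/101216]
x' − x̄ = [-15631/12652, -56763/50608, 231259/50608] = K·y
y = (KᵀK)⁻¹·Kᵀ·(x' − x̄) = [14, -14]
z = y + H·x̄ = [14, -14] + [-12, 12] = [2, -2]

z = [2, -2]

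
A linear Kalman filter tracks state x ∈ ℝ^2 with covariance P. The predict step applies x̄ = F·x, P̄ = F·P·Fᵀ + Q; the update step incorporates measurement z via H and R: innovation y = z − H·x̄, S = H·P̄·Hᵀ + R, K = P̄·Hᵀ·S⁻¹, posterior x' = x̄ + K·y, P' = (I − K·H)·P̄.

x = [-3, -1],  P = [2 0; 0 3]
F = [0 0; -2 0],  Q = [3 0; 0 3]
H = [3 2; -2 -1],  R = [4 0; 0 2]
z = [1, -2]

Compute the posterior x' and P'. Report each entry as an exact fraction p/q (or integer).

x̄ = F·x = [0, 6]
P̄ = F·P·Fᵀ + Q = [3 0; 0 11]
y = z − H·x̄ = [-11, 4]
S = H·P̄·Hᵀ + R = [75 -40; -40 25]
K = P̄·Hᵀ·S⁻¹ = [-3/55 -18/55; 2/5 1/5]
x' = x̄ + K·y = [-39/55, 12/5]
P' = (I − K·H)·P̄ = [84/55 -12/5; -12/5 22/5]

x' = [-39/55, 12/5]
P' = [84/55 -12/5; -12/5 22/5]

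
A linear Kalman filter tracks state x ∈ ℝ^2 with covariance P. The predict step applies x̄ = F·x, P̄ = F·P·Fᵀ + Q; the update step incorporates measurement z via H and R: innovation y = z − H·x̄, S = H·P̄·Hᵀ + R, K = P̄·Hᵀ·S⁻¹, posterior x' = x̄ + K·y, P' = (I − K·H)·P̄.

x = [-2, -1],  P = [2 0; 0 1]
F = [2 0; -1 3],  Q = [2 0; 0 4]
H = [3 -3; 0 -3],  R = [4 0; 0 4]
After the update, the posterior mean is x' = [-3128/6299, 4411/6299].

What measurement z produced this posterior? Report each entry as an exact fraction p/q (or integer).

x̄ = F·x = [-4, -1]
P̄ = F·P·Fᵀ + Q = [10 -4; -4 15]
S = H·P̄·Hᵀ + R = [301 171; 171 139]
K = P̄·Hᵀ·S⁻¹ = [1893/6299 -1785/6299; -114/6299 -1899/6299]
x' − x̄ = [22068/6299, 10710/6299] = K·y
y = (KᵀK)⁻¹·Kᵀ·(x' − x̄) = [6, -6]
z = y + H·x̄ = [6, -6] + [-9, 3] = [-3, -3]

z = [-3, -3]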